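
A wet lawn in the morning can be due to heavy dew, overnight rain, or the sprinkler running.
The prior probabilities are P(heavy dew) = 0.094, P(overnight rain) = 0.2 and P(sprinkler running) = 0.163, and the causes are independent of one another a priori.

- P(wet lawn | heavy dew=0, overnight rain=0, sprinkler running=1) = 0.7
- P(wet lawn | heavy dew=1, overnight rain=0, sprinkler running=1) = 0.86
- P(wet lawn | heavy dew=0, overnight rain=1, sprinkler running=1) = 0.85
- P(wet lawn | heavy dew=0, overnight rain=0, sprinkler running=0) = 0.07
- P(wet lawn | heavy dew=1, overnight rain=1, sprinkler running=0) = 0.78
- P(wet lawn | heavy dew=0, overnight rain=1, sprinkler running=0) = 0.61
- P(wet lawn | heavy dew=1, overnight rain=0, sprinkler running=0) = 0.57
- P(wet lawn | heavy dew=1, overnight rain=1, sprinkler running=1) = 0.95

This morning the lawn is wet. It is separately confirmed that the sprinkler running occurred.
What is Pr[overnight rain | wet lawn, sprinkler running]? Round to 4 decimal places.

Pr[overnight rain | wet lawn, sprinkler running] ≈ 0.2310

For the numerator, keep only overnight rain=true terms: 0.154020 + 0.017860 = 0.171880
Denominator P(wet lawn | sprinkler running): 0.7*0.906*0.8 + 0.85*0.906*0.2 + 0.86*0.094*0.8 + 0.95*0.094*0.2 = 0.743912
P(overnight rain | wet lawn, sprinkler running) = 0.171880/0.743912 ≈ 0.2310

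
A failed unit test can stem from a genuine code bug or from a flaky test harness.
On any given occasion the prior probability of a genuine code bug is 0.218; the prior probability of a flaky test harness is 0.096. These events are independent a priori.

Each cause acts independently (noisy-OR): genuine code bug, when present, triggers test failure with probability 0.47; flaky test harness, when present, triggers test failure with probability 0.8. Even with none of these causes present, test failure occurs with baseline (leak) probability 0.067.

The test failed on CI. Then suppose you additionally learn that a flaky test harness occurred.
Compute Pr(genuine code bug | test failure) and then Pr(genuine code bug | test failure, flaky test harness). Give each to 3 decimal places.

Under noisy-OR, P(test failure | causes) = 1 − (1−0.067)·∏(1−qᵢ) over the active causes.
P(test failure) = 0.067*0.782*0.904 + 0.8134*0.782*0.096 + 0.50551*0.218*0.904 + 0.901102*0.218*0.096 = 0.047364 + 0.061064 + 0.099622 + 0.018858 = 0.226908
Restricting to configurations with genuine code bug present: 0.099622 + 0.018858 = 0.118480.
Hence the posterior is 0.118480/0.226908 ≈ 0.522.

With the extra evidence:
Sum P(test failure|·) weighted by the priors over both values of genuine code bug:
  P(test failure | flaky test harness) = 0.8134×0.782 + 0.901102×0.218
        = 0.636079 + 0.196440 = 0.832519
Configurations with genuine code bug contribute 0.196440, so
  P(genuine code bug | test failure, flaky test harness) = 0.196440 / 0.832519 ≈ 0.236

Pr(genuine code bug | test failure) ≈ 0.522; Pr(genuine code bug | test failure, flaky test harness) ≈ 0.236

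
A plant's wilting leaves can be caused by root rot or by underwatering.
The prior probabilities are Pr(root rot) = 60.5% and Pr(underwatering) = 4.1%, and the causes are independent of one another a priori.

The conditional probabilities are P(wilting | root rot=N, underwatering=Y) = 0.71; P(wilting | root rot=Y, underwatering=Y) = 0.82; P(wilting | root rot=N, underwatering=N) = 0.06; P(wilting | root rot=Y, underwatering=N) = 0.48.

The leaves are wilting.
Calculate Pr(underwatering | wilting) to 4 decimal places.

Pr(underwatering | wilting) ≈ 0.0956

P(wilting) = 0.06*0.395*0.959 + 0.71*0.395*0.041 + 0.48*0.605*0.959 + 0.82*0.605*0.041 = 0.022728 + 0.011498 + 0.278494 + 0.020340 = 0.333060
The underwatering-present share is 0.011498 + 0.020340 = 0.031838.
P(underwatering | wilting) = 0.031838 / 0.333060 ≈ 0.0956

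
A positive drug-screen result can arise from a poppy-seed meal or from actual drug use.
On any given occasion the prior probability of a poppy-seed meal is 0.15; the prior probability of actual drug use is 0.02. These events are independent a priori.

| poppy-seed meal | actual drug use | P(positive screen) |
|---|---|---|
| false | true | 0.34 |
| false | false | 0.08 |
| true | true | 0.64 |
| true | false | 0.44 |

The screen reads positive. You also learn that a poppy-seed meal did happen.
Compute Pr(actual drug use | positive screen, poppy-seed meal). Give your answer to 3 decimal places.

Pr(actual drug use | positive screen, poppy-seed meal) ≈ 0.029

By total probability over both values of actual drug use:
  P(positive screen | poppy-seed meal) = 0.44*0.98 + 0.64*0.02
        = 0.431200 + 0.012800 = 0.444000
Keeping only the actual drug use-present terms gives 0.012800, so
  P(actual drug use | positive screen, poppy-seed meal) = 0.012800 / 0.444000 ≈ 0.029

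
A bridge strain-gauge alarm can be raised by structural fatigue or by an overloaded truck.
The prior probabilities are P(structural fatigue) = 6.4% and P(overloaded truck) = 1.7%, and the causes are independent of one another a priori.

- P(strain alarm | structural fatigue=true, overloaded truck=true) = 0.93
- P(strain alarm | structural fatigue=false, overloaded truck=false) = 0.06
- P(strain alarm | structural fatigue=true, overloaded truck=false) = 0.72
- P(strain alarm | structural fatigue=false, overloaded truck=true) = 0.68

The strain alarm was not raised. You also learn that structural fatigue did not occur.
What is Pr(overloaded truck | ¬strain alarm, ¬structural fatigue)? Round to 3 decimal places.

Pr(overloaded truck | ¬strain alarm, ¬structural fatigue) ≈ 0.006

Numerator (weight on configurations with overloaded truck): 0.32×0.017 = 0.005440
Denominator P(¬strain alarm | ¬structural fatigue): 0.94×0.983 + 0.32×0.017 = 0.929460
P(overloaded truck | ¬strain alarm, ¬structural fatigue) = 0.005440/0.929460 ≈ 0.006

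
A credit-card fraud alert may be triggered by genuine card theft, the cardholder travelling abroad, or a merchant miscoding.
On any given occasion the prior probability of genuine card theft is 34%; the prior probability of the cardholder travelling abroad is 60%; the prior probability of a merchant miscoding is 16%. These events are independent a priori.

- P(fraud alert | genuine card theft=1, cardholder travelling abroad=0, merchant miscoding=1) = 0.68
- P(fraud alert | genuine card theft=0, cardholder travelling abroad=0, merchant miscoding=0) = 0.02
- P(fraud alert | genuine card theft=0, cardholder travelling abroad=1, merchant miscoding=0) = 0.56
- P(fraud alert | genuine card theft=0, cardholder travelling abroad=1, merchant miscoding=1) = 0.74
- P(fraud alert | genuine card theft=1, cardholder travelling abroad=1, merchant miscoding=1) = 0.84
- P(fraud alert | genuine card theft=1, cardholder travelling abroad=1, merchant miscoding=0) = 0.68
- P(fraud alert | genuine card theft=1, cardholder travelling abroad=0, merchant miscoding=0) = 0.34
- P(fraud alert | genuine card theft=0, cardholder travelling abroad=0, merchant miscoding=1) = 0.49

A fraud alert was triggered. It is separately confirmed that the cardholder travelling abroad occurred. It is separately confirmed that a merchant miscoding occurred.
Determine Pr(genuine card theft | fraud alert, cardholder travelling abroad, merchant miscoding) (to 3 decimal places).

Pr(genuine card theft | fraud alert, cardholder travelling abroad, merchant miscoding) ≈ 0.369

P(fraud alert | cardholder travelling abroad, merchant miscoding) = 0.74×0.66 + 0.84×0.34 = 0.488400 + 0.285600 = 0.774000
Restricting to configurations with genuine card theft present: 0.84×0.34 = 0.285600.
P(genuine card theft | fraud alert, cardholder travelling abroad, merchant miscoding) = 0.285600 / 0.774000 ≈ 0.369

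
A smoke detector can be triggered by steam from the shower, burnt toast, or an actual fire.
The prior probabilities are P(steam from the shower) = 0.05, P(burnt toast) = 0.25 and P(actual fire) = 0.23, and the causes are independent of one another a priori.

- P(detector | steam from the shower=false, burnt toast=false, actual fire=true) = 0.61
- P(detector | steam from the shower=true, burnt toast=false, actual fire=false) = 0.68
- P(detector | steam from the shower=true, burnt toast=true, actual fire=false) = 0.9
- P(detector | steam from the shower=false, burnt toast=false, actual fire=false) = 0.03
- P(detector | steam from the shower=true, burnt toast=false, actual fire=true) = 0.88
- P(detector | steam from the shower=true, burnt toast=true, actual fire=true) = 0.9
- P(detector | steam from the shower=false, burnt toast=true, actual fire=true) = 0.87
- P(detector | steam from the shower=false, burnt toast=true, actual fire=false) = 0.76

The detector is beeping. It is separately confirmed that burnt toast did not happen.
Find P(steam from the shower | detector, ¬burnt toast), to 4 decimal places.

Enumerate the 4 (steam from the shower, actual fire) configurations and weight by the priors:
  P(detector | ¬burnt toast) = 0.03*0.95*0.77 + 0.61*0.95*0.23 + 0.68*0.05*0.77 + 0.88*0.05*0.23
        = 0.021945 + 0.133285 + 0.026180 + 0.010120 = 0.191530
The terms with steam from the shower present sum to 0.036300, so
  P(steam from the shower | detector, ¬burnt toast) = 0.036300 / 0.191530 ≈ 0.1895

P(steam from the shower | detector, ¬burnt toast) ≈ 0.1895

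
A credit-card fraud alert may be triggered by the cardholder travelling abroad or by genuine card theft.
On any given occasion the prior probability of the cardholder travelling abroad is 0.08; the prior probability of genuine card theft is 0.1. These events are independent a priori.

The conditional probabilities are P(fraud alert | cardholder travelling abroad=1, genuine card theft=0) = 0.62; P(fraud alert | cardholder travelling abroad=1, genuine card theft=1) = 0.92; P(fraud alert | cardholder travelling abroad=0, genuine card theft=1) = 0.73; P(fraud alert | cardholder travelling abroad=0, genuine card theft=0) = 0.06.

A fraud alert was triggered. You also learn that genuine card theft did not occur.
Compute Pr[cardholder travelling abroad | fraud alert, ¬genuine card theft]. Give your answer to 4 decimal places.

Pr[cardholder travelling abroad | fraud alert, ¬genuine card theft] ≈ 0.4733

P(fraud alert | ¬genuine card theft) = 0.06×0.92 + 0.62×0.08 = 0.055200 + 0.049600 = 0.104800
Of this, 0.049600 comes from 0.62×0.08 (the cardholder travelling abroad=true cases).
So P(cardholder travelling abroad | fraud alert, ¬genuine card theft) = 0.049600/0.104800 ≈ 0.4733.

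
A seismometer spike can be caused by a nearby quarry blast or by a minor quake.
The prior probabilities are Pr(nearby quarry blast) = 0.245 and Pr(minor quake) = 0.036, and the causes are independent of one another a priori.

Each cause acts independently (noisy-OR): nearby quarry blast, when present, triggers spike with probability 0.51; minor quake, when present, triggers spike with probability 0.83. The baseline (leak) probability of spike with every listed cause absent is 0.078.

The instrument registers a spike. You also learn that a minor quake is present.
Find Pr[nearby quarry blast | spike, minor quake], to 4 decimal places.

Pr[nearby quarry blast | spike, minor quake] ≈ 0.2621

Under noisy-OR, P(spike | causes) = 1 − (1−0.078)·∏(1−qᵢ) over the active causes.
By total probability over both values of nearby quarry blast:
  P(spike | minor quake) = 0.84326·0.755 + 0.923197·0.245
        = 0.636661 + 0.226183 = 0.862844
The terms with nearby quarry blast present sum to 0.226183, so
  P(nearby quarry blast | spike, minor quake) = 0.226183 / 0.862844 ≈ 0.2621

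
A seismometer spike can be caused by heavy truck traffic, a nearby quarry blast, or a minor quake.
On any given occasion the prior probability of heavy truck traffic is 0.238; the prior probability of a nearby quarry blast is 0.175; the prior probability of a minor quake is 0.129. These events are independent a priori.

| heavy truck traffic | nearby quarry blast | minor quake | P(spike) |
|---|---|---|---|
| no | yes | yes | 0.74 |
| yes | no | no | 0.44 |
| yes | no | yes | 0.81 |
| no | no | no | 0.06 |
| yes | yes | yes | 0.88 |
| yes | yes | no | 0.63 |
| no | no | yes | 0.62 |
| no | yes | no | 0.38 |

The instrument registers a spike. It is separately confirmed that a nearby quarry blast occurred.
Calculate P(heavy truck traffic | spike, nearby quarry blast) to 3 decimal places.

By total probability over the 4 (heavy truck traffic, minor quake) configurations:
  P(spike | nearby quarry blast) = 0.38·0.762·0.871 + 0.74·0.762·0.129 + 0.63·0.238·0.871 + 0.88·0.238·0.129
        = 0.252207 + 0.072741 + 0.130598 + 0.027018 = 0.482564
The terms with heavy truck traffic present sum to 0.157616, so
  P(heavy truck traffic | spike, nearby quarry blast) = 0.157616 / 0.482564 ≈ 0.327

P(heavy truck traffic | spike, nearby quarry blast) ≈ 0.327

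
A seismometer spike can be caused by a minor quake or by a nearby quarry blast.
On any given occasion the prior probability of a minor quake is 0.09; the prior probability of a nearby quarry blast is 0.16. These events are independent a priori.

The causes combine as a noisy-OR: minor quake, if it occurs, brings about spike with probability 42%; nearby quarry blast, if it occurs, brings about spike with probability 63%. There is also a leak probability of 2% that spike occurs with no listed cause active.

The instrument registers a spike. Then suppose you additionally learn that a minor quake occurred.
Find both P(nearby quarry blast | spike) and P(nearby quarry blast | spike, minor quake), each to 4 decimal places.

Under noisy-OR, P(spike | causes) = 1 − (1−0.02)·∏(1−qᵢ) over the active causes.
By total probability over the 4 (minor quake, nearby quarry blast) configurations:
  P(spike) = 0.02*0.91*0.84 + 0.6374*0.91*0.16 + 0.4316*0.09*0.84 + 0.789692*0.09*0.16
        = 0.015288 + 0.092805 + 0.032629 + 0.011372 = 0.152094
The terms with nearby quarry blast present sum to 0.104177, so
  P(nearby quarry blast | spike) = 0.104177 / 0.152094 ≈ 0.6850

Now condition on the additional information:
P(spike | minor quake) = 0.4316×0.84 + 0.789692×0.16 = 0.362544 + 0.126351 = 0.488895
The nearby quarry blast-present share is 0.789692×0.16 = 0.126351.
P(nearby quarry blast | spike, minor quake) = 0.126351 / 0.488895 ≈ 0.2584

P(nearby quarry blast | spike) ≈ 0.6850; P(nearby quarry blast | spike, minor quake) ≈ 0.2584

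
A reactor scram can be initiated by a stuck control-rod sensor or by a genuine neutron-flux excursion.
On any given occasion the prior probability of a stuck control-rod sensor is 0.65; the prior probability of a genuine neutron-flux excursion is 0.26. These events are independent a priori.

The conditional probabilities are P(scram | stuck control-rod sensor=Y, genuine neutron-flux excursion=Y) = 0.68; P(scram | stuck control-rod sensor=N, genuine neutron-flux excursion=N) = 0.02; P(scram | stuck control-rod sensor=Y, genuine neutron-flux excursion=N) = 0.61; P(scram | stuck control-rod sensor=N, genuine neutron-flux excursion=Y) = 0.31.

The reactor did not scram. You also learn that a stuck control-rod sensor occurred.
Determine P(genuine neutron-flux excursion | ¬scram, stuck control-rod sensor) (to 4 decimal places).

P(genuine neutron-flux excursion | ¬scram, stuck control-rod sensor) ≈ 0.2238

Numerator (weight on configurations with genuine neutron-flux excursion): 0.32·0.26 = 0.083200
Normalizer over all consistent configurations: 0.39·0.74 + 0.32·0.26 = 0.371800
Posterior = 0.083200 / 0.371800 ≈ 0.2238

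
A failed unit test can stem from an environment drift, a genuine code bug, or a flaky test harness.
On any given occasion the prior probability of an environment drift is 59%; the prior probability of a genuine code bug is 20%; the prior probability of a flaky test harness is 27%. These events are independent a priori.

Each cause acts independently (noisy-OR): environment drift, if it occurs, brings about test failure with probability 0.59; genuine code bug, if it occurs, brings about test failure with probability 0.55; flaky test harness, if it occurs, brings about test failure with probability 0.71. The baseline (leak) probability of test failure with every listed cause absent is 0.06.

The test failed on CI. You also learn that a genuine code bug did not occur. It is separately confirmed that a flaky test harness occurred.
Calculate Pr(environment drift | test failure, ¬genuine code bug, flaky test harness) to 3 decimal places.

Pr(environment drift | test failure, ¬genuine code bug, flaky test harness) ≈ 0.637

Under noisy-OR, P(test failure | causes) = 1 − (1−0.06)·∏(1−qᵢ) over the active causes.
P(test failure | ¬genuine code bug, flaky test harness) = 0.7274*0.41 + 0.888234*0.59 = 0.298234 + 0.524058 = 0.822292
Of this, 0.524058 comes from 0.888234*0.59 (the environment drift=true cases).
P(environment drift | test failure, ¬genuine code bug, flaky test harness) = 0.524058 / 0.822292 ≈ 0.637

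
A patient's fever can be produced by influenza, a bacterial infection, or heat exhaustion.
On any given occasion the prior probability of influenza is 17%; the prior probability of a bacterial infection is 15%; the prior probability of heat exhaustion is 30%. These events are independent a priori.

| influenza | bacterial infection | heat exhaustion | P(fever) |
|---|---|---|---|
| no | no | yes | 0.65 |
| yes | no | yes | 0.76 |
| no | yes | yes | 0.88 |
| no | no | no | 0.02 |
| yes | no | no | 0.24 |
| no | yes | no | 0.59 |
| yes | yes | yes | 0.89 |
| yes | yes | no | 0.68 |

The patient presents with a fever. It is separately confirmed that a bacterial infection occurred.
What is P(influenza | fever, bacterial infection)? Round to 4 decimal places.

Numerator (weight on configurations with influenza): 0.080920 + 0.045390 = 0.126310
The normalizing constant is 0.59·0.83·0.7 + 0.88·0.83·0.3 + 0.68·0.17·0.7 + 0.89·0.17·0.3 = 0.688220
Posterior = 0.126310 / 0.688220 ≈ 0.1835

P(influenza | fever, bacterial infection) ≈ 0.1835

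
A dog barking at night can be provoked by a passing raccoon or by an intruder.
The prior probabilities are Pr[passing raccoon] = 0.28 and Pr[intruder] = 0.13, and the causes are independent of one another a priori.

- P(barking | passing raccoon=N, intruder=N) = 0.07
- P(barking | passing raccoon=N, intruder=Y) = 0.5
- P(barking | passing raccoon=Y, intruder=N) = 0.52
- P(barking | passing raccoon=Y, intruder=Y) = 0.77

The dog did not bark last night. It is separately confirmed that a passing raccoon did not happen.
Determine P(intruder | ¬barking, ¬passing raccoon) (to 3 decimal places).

P(intruder | ¬barking, ¬passing raccoon) ≈ 0.074

Sum P(¬barking|·) weighted by the priors over both values of intruder:
  P(¬barking | ¬passing raccoon) = 0.93·0.87 + 0.5·0.13
        = 0.809100 + 0.065000 = 0.874100
Configurations with intruder contribute 0.065000, so
  P(intruder | ¬barking, ¬passing raccoon) = 0.065000 / 0.874100 ≈ 0.074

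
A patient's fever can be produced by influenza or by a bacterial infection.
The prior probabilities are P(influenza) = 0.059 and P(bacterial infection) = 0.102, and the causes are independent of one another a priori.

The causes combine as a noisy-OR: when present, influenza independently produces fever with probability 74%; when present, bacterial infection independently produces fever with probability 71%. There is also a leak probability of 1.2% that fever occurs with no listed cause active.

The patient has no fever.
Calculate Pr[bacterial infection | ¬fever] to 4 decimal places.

Pr[bacterial infection | ¬fever] ≈ 0.0319

Under noisy-OR, P(fever | causes) = 1 − (1−0.012)·∏(1−qᵢ) over the active causes.
Weight on bacterial infection=true, given the evidence: 0.027501 + 0.000448 = 0.027949
Denominator P(¬fever): 0.988·0.941·0.898 + 0.28652·0.941·0.102 + 0.25688·0.059·0.898 + 0.074495·0.059·0.102 = 0.876437
P(bacterial infection | ¬fever) = 0.027949/0.876437 ≈ 0.0319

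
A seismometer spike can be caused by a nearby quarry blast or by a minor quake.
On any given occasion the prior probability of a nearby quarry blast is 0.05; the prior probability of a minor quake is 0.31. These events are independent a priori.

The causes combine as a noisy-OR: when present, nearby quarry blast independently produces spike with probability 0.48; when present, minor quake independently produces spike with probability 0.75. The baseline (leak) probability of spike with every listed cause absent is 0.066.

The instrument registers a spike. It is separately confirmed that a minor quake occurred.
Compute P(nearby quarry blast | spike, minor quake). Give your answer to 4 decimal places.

P(nearby quarry blast | spike, minor quake) ≈ 0.0569

Under noisy-OR, P(spike | causes) = 1 − (1−0.066)·∏(1−qᵢ) over the active causes.
By total probability over both values of nearby quarry blast:
  P(spike | minor quake) = 0.7665*0.95 + 0.87858*0.05
        = 0.728175 + 0.043929 = 0.772104
Configurations with nearby quarry blast contribute 0.043929, so
  P(nearby quarry blast | spike, minor quake) = 0.043929 / 0.772104 ≈ 0.0569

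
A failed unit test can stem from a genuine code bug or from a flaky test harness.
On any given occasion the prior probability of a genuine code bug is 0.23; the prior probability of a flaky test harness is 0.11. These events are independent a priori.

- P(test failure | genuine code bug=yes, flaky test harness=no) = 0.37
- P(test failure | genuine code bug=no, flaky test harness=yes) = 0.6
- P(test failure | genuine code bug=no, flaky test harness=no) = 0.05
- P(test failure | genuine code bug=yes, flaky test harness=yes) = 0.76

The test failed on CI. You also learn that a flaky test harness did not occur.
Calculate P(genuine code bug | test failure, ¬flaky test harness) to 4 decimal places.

P(genuine code bug | test failure, ¬flaky test harness) ≈ 0.6885

Weight on genuine code bug=true, given the evidence: 0.37·0.23 = 0.085100
The normalizing constant is 0.05·0.77 + 0.37·0.23 = 0.123600
P(genuine code bug | test failure, ¬flaky test harness) = 0.085100/0.123600 ≈ 0.6885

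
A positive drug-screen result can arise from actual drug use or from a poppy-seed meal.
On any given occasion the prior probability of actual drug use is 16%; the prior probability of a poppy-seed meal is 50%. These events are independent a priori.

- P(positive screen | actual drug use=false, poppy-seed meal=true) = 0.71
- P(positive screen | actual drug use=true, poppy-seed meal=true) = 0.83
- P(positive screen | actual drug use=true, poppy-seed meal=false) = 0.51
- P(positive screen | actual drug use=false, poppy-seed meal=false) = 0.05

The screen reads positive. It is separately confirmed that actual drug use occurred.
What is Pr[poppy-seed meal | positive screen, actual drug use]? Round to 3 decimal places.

Sum P(positive screen|·) weighted by the priors over both values of poppy-seed meal:
  P(positive screen | actual drug use) = 0.51×0.5 + 0.83×0.5
        = 0.255000 + 0.415000 = 0.670000
Configurations with poppy-seed meal contribute 0.415000, so
  P(poppy-seed meal | positive screen, actual drug use) = 0.415000 / 0.670000 ≈ 0.619

Pr[poppy-seed meal | positive screen, actual drug use] ≈ 0.619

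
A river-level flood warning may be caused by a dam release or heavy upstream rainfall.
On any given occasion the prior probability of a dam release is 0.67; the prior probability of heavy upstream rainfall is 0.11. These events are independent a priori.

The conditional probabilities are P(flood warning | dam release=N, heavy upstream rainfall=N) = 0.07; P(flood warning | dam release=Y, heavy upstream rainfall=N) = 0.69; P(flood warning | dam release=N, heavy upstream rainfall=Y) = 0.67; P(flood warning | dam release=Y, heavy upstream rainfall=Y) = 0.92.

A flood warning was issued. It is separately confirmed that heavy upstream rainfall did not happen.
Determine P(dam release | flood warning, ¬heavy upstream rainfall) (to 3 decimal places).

P(dam release | flood warning, ¬heavy upstream rainfall) ≈ 0.952

P(flood warning | ¬heavy upstream rainfall) = 0.07·0.33 + 0.69·0.67 = 0.023100 + 0.462300 = 0.485400
Restricting to configurations with dam release present: 0.69·0.67 = 0.462300.
Hence the posterior is 0.462300/0.485400 ≈ 0.952.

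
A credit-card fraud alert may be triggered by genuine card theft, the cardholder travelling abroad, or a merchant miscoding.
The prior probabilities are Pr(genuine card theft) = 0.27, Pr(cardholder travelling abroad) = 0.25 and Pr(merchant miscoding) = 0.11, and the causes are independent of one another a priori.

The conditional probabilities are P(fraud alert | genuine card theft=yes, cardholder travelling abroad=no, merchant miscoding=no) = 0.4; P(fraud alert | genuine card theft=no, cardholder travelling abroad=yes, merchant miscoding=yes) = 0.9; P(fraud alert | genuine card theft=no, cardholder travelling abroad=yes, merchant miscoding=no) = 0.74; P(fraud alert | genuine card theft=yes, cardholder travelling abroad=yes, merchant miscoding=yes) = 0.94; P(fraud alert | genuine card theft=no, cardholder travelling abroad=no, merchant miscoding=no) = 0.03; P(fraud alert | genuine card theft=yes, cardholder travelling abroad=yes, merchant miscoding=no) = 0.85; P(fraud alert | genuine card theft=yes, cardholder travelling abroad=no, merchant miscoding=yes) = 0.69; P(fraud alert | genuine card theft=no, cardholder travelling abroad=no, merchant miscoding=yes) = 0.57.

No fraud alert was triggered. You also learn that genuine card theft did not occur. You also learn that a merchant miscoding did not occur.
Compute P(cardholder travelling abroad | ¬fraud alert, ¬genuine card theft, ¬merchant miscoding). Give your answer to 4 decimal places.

Enumerate both values of cardholder travelling abroad and weight by the priors:
  P(¬fraud alert | ¬genuine card theft, ¬merchant miscoding) = 0.97×0.75 + 0.26×0.25
        = 0.727500 + 0.065000 = 0.792500
Keeping only the cardholder travelling abroad-present terms gives 0.065000, so
  P(cardholder travelling abroad | ¬fraud alert, ¬genuine card theft, ¬merchant miscoding) = 0.065000 / 0.792500 ≈ 0.0820

P(cardholder travelling abroad | ¬fraud alert, ¬genuine card theft, ¬merchant miscoding) ≈ 0.0820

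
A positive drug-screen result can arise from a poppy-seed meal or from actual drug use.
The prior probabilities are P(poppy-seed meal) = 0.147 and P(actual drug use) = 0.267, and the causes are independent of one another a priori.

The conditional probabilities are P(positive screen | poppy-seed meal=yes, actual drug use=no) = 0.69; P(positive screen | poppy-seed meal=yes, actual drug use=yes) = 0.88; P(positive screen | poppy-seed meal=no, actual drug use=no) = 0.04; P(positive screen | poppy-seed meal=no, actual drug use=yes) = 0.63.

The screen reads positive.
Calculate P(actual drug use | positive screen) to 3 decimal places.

By total probability over the 4 (poppy-seed meal, actual drug use) configurations:
  P(positive screen) = 0.04×0.853×0.733 + 0.63×0.853×0.267 + 0.69×0.147×0.733 + 0.88×0.147×0.267
        = 0.025010 + 0.143483 + 0.074348 + 0.034539 = 0.277380
Configurations with actual drug use contribute 0.178022, so
  P(actual drug use | positive screen) = 0.178022 / 0.277380 ≈ 0.642

P(actual drug use | positive screen) ≈ 0.642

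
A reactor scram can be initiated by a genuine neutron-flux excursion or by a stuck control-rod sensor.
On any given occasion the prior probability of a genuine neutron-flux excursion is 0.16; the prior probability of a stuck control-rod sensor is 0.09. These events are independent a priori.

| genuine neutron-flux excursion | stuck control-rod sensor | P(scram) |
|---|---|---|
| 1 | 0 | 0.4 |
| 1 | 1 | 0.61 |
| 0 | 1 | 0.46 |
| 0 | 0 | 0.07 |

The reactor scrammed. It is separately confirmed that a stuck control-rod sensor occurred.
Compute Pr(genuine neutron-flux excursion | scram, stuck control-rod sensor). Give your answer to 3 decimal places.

Sum P(scram|·) weighted by the priors over both values of genuine neutron-flux excursion:
  P(scram | stuck control-rod sensor) = 0.46×0.84 + 0.61×0.16
        = 0.386400 + 0.097600 = 0.484000
Keeping only the genuine neutron-flux excursion-present terms gives 0.097600, so
  P(genuine neutron-flux excursion | scram, stuck control-rod sensor) = 0.097600 / 0.484000 ≈ 0.202

Pr(genuine neutron-flux excursion | scram, stuck control-rod sensor) ≈ 0.202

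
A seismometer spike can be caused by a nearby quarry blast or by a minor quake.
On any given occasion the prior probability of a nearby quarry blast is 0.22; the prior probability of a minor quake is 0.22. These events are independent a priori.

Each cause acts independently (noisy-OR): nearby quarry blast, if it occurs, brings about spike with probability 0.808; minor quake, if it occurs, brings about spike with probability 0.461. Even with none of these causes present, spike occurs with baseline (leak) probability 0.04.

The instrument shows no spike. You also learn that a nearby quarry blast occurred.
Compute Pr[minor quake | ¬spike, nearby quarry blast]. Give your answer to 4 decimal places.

Under noisy-OR, P(spike | causes) = 1 − (1−0.04)·∏(1−qᵢ) over the active causes.
For the numerator, keep only minor quake=true terms: 0.099348×0.22 = 0.021857
Normalizer over all consistent configurations: 0.18432×0.78 + 0.099348×0.22 = 0.165627
P(minor quake | ¬spike, nearby quarry blast) = 0.021857/0.165627 ≈ 0.1320

Pr[minor quake | ¬spike, nearby quarry blast] ≈ 0.1320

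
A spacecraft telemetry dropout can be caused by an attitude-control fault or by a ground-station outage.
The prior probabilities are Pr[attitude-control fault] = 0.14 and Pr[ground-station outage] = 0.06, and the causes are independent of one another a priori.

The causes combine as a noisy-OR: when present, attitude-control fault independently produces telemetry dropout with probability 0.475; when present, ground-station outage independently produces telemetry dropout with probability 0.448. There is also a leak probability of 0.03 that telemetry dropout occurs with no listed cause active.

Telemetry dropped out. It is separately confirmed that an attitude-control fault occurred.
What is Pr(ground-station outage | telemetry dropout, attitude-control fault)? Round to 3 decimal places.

Pr(ground-station outage | telemetry dropout, attitude-control fault) ≈ 0.086

Under noisy-OR, P(telemetry dropout | causes) = 1 − (1−0.03)·∏(1−qᵢ) over the active causes.
P(telemetry dropout | attitude-control fault) = 0.49075×0.94 + 0.718894×0.06 = 0.461305 + 0.043134 = 0.504439
Of this, 0.043134 comes from 0.718894×0.06 (the ground-station outage=true cases).
Hence the posterior is 0.043134/0.504439 ≈ 0.086.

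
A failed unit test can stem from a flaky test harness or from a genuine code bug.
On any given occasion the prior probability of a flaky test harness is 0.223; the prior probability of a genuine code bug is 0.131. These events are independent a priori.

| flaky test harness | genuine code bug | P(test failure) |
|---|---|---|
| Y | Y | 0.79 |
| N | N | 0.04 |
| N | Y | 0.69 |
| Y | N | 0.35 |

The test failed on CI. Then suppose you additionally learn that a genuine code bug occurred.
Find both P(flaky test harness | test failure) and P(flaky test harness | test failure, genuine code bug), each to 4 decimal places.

P(flaky test harness | test failure) ≈ 0.4832; P(flaky test harness | test failure, genuine code bug) ≈ 0.2473

For the numerator, keep only flaky test harness=true terms: 0.067825 + 0.023078 = 0.090903
Normalizer over all consistent configurations: 0.04*0.777*0.869 + 0.69*0.777*0.131 + 0.35*0.223*0.869 + 0.79*0.223*0.131 = 0.188145
P(flaky test harness | test failure) = 0.090903/0.188145 ≈ 0.4832

Now also conditioning on genuine code bug=true:
By total probability over both values of flaky test harness:
  P(test failure | genuine code bug) = 0.69*0.777 + 0.79*0.223
        = 0.536130 + 0.176170 = 0.712300
The terms with flaky test harness present sum to 0.176170, so
  P(flaky test harness | test failure, genuine code bug) = 0.176170 / 0.712300 ≈ 0.2473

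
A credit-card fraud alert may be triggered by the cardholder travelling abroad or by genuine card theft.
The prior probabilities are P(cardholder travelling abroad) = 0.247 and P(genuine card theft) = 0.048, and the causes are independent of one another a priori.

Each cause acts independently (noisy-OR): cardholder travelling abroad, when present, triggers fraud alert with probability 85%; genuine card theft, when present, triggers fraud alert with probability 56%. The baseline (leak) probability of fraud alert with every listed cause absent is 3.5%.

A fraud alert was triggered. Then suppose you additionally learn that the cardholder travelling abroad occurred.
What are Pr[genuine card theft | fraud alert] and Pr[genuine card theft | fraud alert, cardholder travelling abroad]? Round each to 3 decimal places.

Pr[genuine card theft | fraud alert] ≈ 0.124; Pr[genuine card theft | fraud alert, cardholder travelling abroad] ≈ 0.052

Under noisy-OR, P(fraud alert | causes) = 1 − (1−0.035)·∏(1−qᵢ) over the active causes.
Enumerate the 4 (cardholder travelling abroad, genuine card theft) configurations and weight by the priors:
  P(fraud alert) = 0.035×0.753×0.952 + 0.5754×0.753×0.048 + 0.85525×0.247×0.952 + 0.93631×0.247×0.048
        = 0.025090 + 0.020797 + 0.201107 + 0.011101 = 0.258095
The terms with genuine card theft present sum to 0.031898, so
  P(genuine card theft | fraud alert) = 0.031898 / 0.258095 ≈ 0.124

Now also conditioning on cardholder travelling abroad=true:
By total probability over both values of genuine card theft:
  P(fraud alert | cardholder travelling abroad) = 0.85525×0.952 + 0.93631×0.048
        = 0.814198 + 0.044943 = 0.859141
The terms with genuine card theft present sum to 0.044943, so
  P(genuine card theft | fraud alert, cardholder travelling abroad) = 0.044943 / 0.859141 ≈ 0.052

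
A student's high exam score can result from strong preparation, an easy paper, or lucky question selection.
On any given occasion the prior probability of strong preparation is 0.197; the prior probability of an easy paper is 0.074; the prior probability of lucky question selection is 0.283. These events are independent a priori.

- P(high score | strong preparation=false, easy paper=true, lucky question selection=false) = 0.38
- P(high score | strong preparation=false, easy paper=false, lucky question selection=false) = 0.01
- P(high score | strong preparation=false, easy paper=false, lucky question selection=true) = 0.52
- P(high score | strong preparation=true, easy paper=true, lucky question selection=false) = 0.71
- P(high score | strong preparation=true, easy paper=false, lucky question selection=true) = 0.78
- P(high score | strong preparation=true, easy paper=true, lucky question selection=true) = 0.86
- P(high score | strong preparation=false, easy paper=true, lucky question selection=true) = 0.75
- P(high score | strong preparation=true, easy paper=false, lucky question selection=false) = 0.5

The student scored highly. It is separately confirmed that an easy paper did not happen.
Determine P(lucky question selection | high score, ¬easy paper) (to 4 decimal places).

P(lucky question selection | high score, ¬easy paper) ≈ 0.6791

By total probability over the 4 (strong preparation, lucky question selection) configurations:
  P(high score | ¬easy paper) = 0.01·0.803·0.717 + 0.52·0.803·0.283 + 0.5·0.197·0.717 + 0.78·0.197·0.283
        = 0.005758 + 0.118169 + 0.070625 + 0.043486 = 0.238038
Configurations with lucky question selection contribute 0.161655, so
  P(lucky question selection | high score, ¬easy paper) = 0.161655 / 0.238038 ≈ 0.6791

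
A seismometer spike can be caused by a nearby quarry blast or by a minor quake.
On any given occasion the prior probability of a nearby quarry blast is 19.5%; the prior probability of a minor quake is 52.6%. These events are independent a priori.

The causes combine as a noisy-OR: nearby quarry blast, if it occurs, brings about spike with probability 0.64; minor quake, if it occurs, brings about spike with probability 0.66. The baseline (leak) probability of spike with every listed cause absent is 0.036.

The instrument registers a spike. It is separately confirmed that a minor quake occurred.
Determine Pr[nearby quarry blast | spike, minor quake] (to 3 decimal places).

Pr[nearby quarry blast | spike, minor quake] ≈ 0.241

Under noisy-OR, P(spike | causes) = 1 − (1−0.036)·∏(1−qᵢ) over the active causes.
Numerator (weight on configurations with nearby quarry blast): 0.882006*0.195 = 0.171991
Normalizer over all consistent configurations: 0.67224*0.805 + 0.882006*0.195 = 0.713144
Posterior = 0.171991 / 0.713144 ≈ 0.241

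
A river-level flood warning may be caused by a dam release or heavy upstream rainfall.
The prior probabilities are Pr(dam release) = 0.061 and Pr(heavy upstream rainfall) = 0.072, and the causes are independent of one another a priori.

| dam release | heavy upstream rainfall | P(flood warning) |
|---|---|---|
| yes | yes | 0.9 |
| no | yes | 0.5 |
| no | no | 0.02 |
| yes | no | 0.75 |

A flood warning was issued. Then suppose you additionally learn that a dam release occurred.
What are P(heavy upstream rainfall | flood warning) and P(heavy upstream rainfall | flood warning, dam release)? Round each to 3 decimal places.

Numerator (weight on configurations with heavy upstream rainfall): 0.033804 + 0.003953 = 0.037757
Normalizer over all consistent configurations: 0.02×0.939×0.928 + 0.5×0.939×0.072 + 0.75×0.061×0.928 + 0.9×0.061×0.072 = 0.097641
P(heavy upstream rainfall | flood warning) = 0.037757/0.097641 ≈ 0.387

Now condition on the additional information:
Sum P(flood warning|·) weighted by the priors over both values of heavy upstream rainfall:
  P(flood warning | dam release) = 0.75×0.928 + 0.9×0.072
        = 0.696000 + 0.064800 = 0.760800
The terms with heavy upstream rainfall present sum to 0.064800, so
  P(heavy upstream rainfall | flood warning, dam release) = 0.064800 / 0.760800 ≈ 0.085
Conditioning on dam release lowers the posterior on heavy upstream rainfall: the classic explaining-away effect in a common-effect structure.

P(heavy upstream rainfall | flood warning) ≈ 0.387; P(heavy upstream rainfall | flood warning, dam release) ≈ 0.085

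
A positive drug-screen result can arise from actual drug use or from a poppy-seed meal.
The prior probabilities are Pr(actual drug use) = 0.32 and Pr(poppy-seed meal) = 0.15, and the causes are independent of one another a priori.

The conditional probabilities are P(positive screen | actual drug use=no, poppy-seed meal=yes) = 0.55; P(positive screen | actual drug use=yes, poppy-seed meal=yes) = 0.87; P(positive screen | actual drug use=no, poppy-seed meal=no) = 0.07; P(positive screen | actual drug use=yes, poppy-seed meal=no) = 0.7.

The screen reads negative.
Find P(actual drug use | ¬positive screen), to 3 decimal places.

P(actual drug use | ¬positive screen) ≈ 0.131

By total probability over the 4 (actual drug use, poppy-seed meal) configurations:
  P(¬positive screen) = 0.93×0.68×0.85 + 0.45×0.68×0.15 + 0.3×0.32×0.85 + 0.13×0.32×0.15
        = 0.537540 + 0.045900 + 0.081600 + 0.006240 = 0.671280
Keeping only the actual drug use-present terms gives 0.087840, so
  P(actual drug use | ¬positive screen) = 0.087840 / 0.671280 ≈ 0.131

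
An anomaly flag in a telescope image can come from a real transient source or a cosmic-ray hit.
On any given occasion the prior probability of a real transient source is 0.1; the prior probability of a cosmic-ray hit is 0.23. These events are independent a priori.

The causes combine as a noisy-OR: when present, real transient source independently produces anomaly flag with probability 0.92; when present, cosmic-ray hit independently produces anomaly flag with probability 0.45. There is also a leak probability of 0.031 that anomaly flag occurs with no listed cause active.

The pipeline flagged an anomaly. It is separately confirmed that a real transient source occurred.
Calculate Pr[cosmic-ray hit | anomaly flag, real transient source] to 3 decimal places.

Under noisy-OR, P(anomaly flag | causes) = 1 − (1−0.031)·∏(1−qᵢ) over the active causes.
P(anomaly flag | real transient source) = 0.92248·0.77 + 0.957364·0.23 = 0.710310 + 0.220194 = 0.930504
The cosmic-ray hit-present share is 0.957364·0.23 = 0.220194.
P(cosmic-ray hit | anomaly flag, real transient source) = 0.220194 / 0.930504 ≈ 0.237

Pr[cosmic-ray hit | anomaly flag, real transient source] ≈ 0.237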